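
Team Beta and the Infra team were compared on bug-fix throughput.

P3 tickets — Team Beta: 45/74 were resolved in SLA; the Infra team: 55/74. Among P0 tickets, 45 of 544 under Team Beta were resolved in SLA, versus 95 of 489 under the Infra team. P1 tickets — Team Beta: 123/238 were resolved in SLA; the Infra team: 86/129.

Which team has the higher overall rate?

P3: Team Beta 45/74 = 60.8%, the Infra team 55/74 = 74.3% → the Infra team
P0: Team Beta 45/544 = 8.3%, the Infra team 95/489 = 19.4% → the Infra team
P1: Team Beta 123/238 = 51.7%, the Infra team 86/129 = 66.7% → the Infra team
Overall: Team Beta 213/856 = 24.9%, the Infra team 236/692 = 34.1% → the Infra team

the Infra team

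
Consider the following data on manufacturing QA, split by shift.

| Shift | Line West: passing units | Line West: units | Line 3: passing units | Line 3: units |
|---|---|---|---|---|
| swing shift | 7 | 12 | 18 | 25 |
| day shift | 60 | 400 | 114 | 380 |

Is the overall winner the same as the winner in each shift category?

Yes

Swing shift: Line West 7/12 = 58.3%, Line 3 18/25 = 72.0% → Line 3
Day shift: Line West 60/400 = 15.0%, Line 3 114/380 = 30.0% → Line 3
Overall: Line West 67/412 = 16.3%, Line 3 132/405 = 32.6% → Line 3
Line 3 wins overall and in every shift group — no reversal.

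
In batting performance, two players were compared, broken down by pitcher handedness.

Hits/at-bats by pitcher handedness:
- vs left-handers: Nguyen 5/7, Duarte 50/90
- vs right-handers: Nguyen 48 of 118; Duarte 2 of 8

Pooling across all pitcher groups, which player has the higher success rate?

Duarte

Vs left-handers: Nguyen 5/7 = 71.4%, Duarte 50/90 = 55.6% → Nguyen
Vs right-handers: Nguyen 48/118 = 40.7%, Duarte 2/8 = 25.0% → Nguyen
Overall: Nguyen 53/125 = 42.4%, Duarte 52/98 = 53.1% → Duarte
(Nguyen wins every pitcher group but Duarte wins overall — Nguyen's at-bats skew toward the low-rate vs right-handers group.)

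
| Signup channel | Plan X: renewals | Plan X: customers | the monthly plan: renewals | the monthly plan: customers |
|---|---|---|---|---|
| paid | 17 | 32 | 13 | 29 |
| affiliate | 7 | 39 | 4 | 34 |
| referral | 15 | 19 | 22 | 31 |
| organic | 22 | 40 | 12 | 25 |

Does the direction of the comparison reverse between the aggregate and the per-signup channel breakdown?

No

Paid: Plan X 17/32 = 53.1%, the monthly plan 13/29 = 44.8% → Plan X
Affiliate: Plan X 7/39 = 17.9%, the monthly plan 4/34 = 11.8% → Plan X
Referral: Plan X 15/19 = 78.9%, the monthly plan 22/31 = 71.0% → Plan X
Organic: Plan X 22/40 = 55.0%, the monthly plan 12/25 = 48.0% → Plan X
Overall: Plan X 61/130 = 46.9%, the monthly plan 51/119 = 42.9% → Plan X
Plan X wins overall and in every signup group — no reversal.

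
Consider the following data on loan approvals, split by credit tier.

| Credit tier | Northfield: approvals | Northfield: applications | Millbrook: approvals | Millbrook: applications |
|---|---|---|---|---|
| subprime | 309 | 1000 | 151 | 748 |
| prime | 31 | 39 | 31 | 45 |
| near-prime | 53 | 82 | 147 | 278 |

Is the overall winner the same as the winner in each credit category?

Yes

Subprime: Northfield 309/1000 = 30.9%, Millbrook 151/748 = 20.2% → Northfield
Prime: Northfield 31/39 = 79.5%, Millbrook 31/45 = 68.9% → Northfield
Near-prime: Northfield 53/82 = 64.6%, Millbrook 147/278 = 52.9% → Northfield
Overall: Northfield 393/1121 = 35.1%, Millbrook 329/1071 = 30.7% → Northfield
Northfield wins overall and in every credit group — no reversal.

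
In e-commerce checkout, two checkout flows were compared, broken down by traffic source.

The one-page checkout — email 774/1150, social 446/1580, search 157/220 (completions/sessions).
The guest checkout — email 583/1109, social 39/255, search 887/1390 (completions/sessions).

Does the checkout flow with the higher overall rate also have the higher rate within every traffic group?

Email: the one-page checkout 774/1150 = 67.3%, the guest checkout 583/1109 = 52.6% → the one-page checkout
Social: the one-page checkout 446/1580 = 28.2%, the guest checkout 39/255 = 15.3% → the one-page checkout
Search: the one-page checkout 157/220 = 71.4%, the guest checkout 887/1390 = 63.8% → the one-page checkout
Overall: the one-page checkout 1377/2950 = 46.7%, the guest checkout 1509/2754 = 54.8% → the guest checkout
The one-page checkout wins each traffic group but the guest checkout wins overall — the comparison reverses. The one-page checkout's sessions skew toward social, which has a lower base rate.

No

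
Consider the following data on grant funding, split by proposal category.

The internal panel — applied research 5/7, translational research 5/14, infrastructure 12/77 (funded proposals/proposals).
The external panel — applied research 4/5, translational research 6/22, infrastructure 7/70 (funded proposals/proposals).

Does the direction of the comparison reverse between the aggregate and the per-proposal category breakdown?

Applied research: the internal panel 5/7 = 71.4%, the external panel 4/5 = 80.0% → the external panel
Translational research: the internal panel 5/14 = 35.7%, the external panel 6/22 = 27.3% → the internal panel
Infrastructure: the internal panel 12/77 = 15.6%, the external panel 7/70 = 10.0% → the internal panel
Overall: the internal panel 22/98 = 22.4%, the external panel 17/97 = 17.5% → the internal panel
Neither sweeps: the internal panel wins 2 of 3 groups, the external panel wins 1. The internal panel wins overall but not every group — no Simpson reversal.

No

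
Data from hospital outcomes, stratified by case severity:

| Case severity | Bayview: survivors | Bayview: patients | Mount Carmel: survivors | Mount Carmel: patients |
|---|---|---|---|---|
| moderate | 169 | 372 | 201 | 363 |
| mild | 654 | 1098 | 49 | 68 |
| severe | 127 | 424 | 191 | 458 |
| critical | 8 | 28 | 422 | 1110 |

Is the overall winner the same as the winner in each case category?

No

Moderate: Bayview 169/372 = 45.4%, Mount Carmel 201/363 = 55.4% → Mount Carmel
Mild: Bayview 654/1098 = 59.6%, Mount Carmel 49/68 = 72.1% → Mount Carmel
Severe: Bayview 127/424 = 30.0%, Mount Carmel 191/458 = 41.7% → Mount Carmel
Critical: Bayview 8/28 = 28.6%, Mount Carmel 422/1110 = 38.0% → Mount Carmel
Overall: Bayview 958/1922 = 49.8%, Mount Carmel 863/1999 = 43.2% → Bayview
Mount Carmel wins each case group but Bayview wins overall — the comparison reverses. Mount Carmel's patients skew toward critical, which has a lower base rate.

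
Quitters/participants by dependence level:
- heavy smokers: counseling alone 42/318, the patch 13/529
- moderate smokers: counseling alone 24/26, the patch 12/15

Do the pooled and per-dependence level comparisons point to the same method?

Yes

Heavy smokers: counseling alone 42/318 = 13.2%, the patch 13/529 = 2.5% → counseling alone
Moderate smokers: counseling alone 24/26 = 92.3%, the patch 12/15 = 80.0% → counseling alone
Overall: counseling alone 66/344 = 19.2%, the patch 25/544 = 4.6% → counseling alone
Counseling alone wins overall and in every dependence group — no reversal.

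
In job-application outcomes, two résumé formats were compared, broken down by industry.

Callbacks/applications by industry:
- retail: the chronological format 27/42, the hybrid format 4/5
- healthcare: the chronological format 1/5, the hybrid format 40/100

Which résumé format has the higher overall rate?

Retail: the chronological format 27/42 = 64.3%, the hybrid format 4/5 = 80.0% → the hybrid format
Healthcare: the chronological format 1/5 = 20.0%, the hybrid format 40/100 = 40.0% → the hybrid format
Overall: the chronological format 28/47 = 59.6%, the hybrid format 44/105 = 41.9% → the chronological format
(The hybrid format wins every industry group but the chronological format wins overall — the hybrid format's applications skew toward the low-rate healthcare group.)

the chronological format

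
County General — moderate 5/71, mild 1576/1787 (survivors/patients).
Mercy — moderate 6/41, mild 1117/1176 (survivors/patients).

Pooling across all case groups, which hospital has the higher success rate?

Mercy

Moderate: County General 5/71 = 7.0%, Mercy 6/41 = 14.6% → Mercy
Mild: County General 1576/1787 = 88.2%, Mercy 1117/1176 = 95.0% → Mercy
Overall: County General 1581/1858 = 85.1%, Mercy 1123/1217 = 92.3% → Mercy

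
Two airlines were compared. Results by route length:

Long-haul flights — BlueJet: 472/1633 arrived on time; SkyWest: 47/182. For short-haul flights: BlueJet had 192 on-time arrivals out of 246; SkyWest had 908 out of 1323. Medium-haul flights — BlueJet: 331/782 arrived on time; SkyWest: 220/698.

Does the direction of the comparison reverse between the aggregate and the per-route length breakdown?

Long-haul: BlueJet 472/1633 = 28.9%, SkyWest 47/182 = 25.8% → BlueJet
Short-haul: BlueJet 192/246 = 78.0%, SkyWest 908/1323 = 68.6% → BlueJet
Medium-haul: BlueJet 331/782 = 42.3%, SkyWest 220/698 = 31.5% → BlueJet
Overall: BlueJet 995/2661 = 37.4%, SkyWest 1175/2203 = 53.3% → SkyWest
BlueJet wins each route group but SkyWest wins overall — the comparison reverses. BlueJet's flights skew toward long-haul, which has a lower base rate.

Yes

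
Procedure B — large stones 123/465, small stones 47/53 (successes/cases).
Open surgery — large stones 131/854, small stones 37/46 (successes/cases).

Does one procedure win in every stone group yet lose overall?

No

Large stones: Procedure B 123/465 = 26.5%, open surgery 131/854 = 15.3% → Procedure B
Small stones: Procedure B 47/53 = 88.7%, open surgery 37/46 = 80.4% → Procedure B
Overall: Procedure B 170/518 = 32.8%, open surgery 168/900 = 18.7% → Procedure B
Procedure B wins overall and in every stone group — no reversal.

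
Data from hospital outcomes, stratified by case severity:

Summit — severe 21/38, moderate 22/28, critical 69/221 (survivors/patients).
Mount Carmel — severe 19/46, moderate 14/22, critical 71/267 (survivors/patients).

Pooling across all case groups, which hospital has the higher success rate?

Severe: Summit 21/38 = 55.3%, Mount Carmel 19/46 = 41.3% → Summit
Moderate: Summit 22/28 = 78.6%, Mount Carmel 14/22 = 63.6% → Summit
Critical: Summit 69/221 = 31.2%, Mount Carmel 71/267 = 26.6% → Summit
Overall: Summit 112/287 = 39.0%, Mount Carmel 104/335 = 31.0% → Summit

Summit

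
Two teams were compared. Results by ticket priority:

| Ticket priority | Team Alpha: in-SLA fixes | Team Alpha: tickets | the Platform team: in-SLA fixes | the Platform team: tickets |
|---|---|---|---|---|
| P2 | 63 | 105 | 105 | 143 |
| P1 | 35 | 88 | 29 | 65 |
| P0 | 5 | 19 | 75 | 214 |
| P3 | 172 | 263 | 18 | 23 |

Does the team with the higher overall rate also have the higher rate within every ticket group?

P2: Team Alpha 63/105 = 60.0%, the Platform team 105/143 = 73.4% → the Platform team
P1: Team Alpha 35/88 = 39.8%, the Platform team 29/65 = 44.6% → the Platform team
P0: Team Alpha 5/19 = 26.3%, the Platform team 75/214 = 35.0% → the Platform team
P3: Team Alpha 172/263 = 65.4%, the Platform team 18/23 = 78.3% → the Platform team
Overall: Team Alpha 275/475 = 57.9%, the Platform team 227/445 = 51.0% → Team Alpha
The Platform team wins each ticket group but Team Alpha wins overall — the comparison reverses. The Platform team's tickets skew toward P0, which has a lower base rate.

No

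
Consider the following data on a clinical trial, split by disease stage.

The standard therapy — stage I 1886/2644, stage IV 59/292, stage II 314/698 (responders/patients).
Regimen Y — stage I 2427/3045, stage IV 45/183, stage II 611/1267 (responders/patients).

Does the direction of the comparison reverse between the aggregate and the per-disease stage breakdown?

Stage I: the standard therapy 1886/2644 = 71.3%, Regimen Y 2427/3045 = 79.7% → Regimen Y
Stage IV: the standard therapy 59/292 = 20.2%, Regimen Y 45/183 = 24.6% → Regimen Y
Stage II: the standard therapy 314/698 = 45.0%, Regimen Y 611/1267 = 48.2% → Regimen Y
Overall: the standard therapy 2259/3634 = 62.2%, Regimen Y 3083/4495 = 68.6% → Regimen Y
Regimen Y wins overall and in every disease group — no reversal.

No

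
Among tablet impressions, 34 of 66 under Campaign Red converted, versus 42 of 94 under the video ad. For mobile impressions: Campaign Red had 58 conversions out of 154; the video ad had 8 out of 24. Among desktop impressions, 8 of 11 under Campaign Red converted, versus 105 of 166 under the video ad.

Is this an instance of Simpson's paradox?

Tablet: Campaign Red 34/66 = 51.5%, the video ad 42/94 = 44.7% → Campaign Red
Mobile: Campaign Red 58/154 = 37.7%, the video ad 8/24 = 33.3% → Campaign Red
Desktop: Campaign Red 8/11 = 72.7%, the video ad 105/166 = 63.3% → Campaign Red
Overall: Campaign Red 100/231 = 43.3%, the video ad 155/284 = 54.6% → the video ad
Campaign Red wins each device group but the video ad wins overall — the comparison reverses. Campaign Red's impressions skew toward mobile, which has a lower base rate.

Yes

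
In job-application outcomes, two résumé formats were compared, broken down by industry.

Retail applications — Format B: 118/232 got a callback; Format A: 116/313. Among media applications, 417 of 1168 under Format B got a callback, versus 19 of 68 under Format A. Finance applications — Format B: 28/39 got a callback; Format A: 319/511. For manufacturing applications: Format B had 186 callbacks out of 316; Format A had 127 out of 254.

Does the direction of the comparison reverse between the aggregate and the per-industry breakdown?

Yes

Retail: Format B 118/232 = 50.9%, Format A 116/313 = 37.1% → Format B
Media: Format B 417/1168 = 35.7%, Format A 19/68 = 27.9% → Format B
Finance: Format B 28/39 = 71.8%, Format A 319/511 = 62.4% → Format B
Manufacturing: Format B 186/316 = 58.9%, Format A 127/254 = 50.0% → Format B
Overall: Format B 749/1755 = 42.7%, Format A 581/1146 = 50.7% → Format A
Format B wins each industry group but Format A wins overall — the comparison reverses. Format B's applications skew toward media, which has a lower base rate.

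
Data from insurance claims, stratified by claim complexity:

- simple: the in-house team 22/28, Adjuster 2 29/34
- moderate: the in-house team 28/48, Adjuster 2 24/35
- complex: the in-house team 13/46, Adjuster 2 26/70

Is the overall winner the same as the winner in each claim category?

Yes

Simple: the in-house team 22/28 = 78.6%, Adjuster 2 29/34 = 85.3% → Adjuster 2
Moderate: the in-house team 28/48 = 58.3%, Adjuster 2 24/35 = 68.6% → Adjuster 2
Complex: the in-house team 13/46 = 28.3%, Adjuster 2 26/70 = 37.1% → Adjuster 2
Overall: the in-house team 63/122 = 51.6%, Adjuster 2 79/139 = 56.8% → Adjuster 2
Adjuster 2 wins overall and in every claim group — no reversal.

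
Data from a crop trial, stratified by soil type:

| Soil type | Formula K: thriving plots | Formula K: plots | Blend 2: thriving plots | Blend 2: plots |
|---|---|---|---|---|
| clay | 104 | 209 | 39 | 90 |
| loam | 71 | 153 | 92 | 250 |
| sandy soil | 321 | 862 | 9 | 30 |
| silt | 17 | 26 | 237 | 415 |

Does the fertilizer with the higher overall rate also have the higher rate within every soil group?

Clay: Formula K 104/209 = 49.8%, Blend 2 39/90 = 43.3% → Formula K
Loam: Formula K 71/153 = 46.4%, Blend 2 92/250 = 36.8% → Formula K
Sandy soil: Formula K 321/862 = 37.2%, Blend 2 9/30 = 30.0% → Formula K
Silt: Formula K 17/26 = 65.4%, Blend 2 237/415 = 57.1% → Formula K
Overall: Formula K 513/1250 = 41.0%, Blend 2 377/785 = 48.0% → Blend 2
Formula K wins each soil group but Blend 2 wins overall — the comparison reverses. Formula K's plots skew toward sandy soil, which has a lower base rate.

No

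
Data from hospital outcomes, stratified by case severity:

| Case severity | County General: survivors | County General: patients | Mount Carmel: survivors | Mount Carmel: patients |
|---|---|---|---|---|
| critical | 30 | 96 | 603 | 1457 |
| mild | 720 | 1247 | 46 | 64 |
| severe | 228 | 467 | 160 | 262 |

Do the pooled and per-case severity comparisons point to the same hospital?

Critical: County General 30/96 = 31.2%, Mount Carmel 603/1457 = 41.4% → Mount Carmel
Mild: County General 720/1247 = 57.7%, Mount Carmel 46/64 = 71.9% → Mount Carmel
Severe: County General 228/467 = 48.8%, Mount Carmel 160/262 = 61.1% → Mount Carmel
Overall: County General 978/1810 = 54.0%, Mount Carmel 809/1783 = 45.4% → County General
Mount Carmel wins each case group but County General wins overall — the comparison reverses. Mount Carmel's patients skew toward critical, which has a lower base rate.

No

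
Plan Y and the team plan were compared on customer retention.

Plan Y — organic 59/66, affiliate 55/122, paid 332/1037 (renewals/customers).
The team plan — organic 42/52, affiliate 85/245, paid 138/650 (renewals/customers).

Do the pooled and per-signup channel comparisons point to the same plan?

Yes

Organic: Plan Y 59/66 = 89.4%, the team plan 42/52 = 80.8% → Plan Y
Affiliate: Plan Y 55/122 = 45.1%, the team plan 85/245 = 34.7% → Plan Y
Paid: Plan Y 332/1037 = 32.0%, the team plan 138/650 = 21.2% → Plan Y
Overall: Plan Y 446/1225 = 36.4%, the team plan 265/947 = 28.0% → Plan Y
Plan Y wins overall and in every signup group — no reversal.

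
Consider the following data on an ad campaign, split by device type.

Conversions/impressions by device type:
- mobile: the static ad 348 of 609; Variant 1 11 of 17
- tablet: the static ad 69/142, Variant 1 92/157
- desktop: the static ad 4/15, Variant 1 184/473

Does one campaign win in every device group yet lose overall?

Yes

Mobile: the static ad 348/609 = 57.1%, Variant 1 11/17 = 64.7% → Variant 1
Tablet: the static ad 69/142 = 48.6%, Variant 1 92/157 = 58.6% → Variant 1
Desktop: the static ad 4/15 = 26.7%, Variant 1 184/473 = 38.9% → Variant 1
Overall: the static ad 421/766 = 55.0%, Variant 1 287/647 = 44.4% → the static ad
Variant 1 wins each device group but the static ad wins overall — the comparison reverses. Variant 1's impressions skew toward desktop, which has a lower base rate.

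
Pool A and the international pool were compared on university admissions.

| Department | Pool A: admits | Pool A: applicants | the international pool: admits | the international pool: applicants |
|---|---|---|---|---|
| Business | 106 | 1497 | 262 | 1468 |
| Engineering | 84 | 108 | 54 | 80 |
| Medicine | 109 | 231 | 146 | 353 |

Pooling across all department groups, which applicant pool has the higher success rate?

the international pool

Business: Pool A 106/1497 = 7.1%, the international pool 262/1468 = 17.8% → the international pool
Engineering: Pool A 84/108 = 77.8%, the international pool 54/80 = 67.5% → Pool A
Medicine: Pool A 109/231 = 47.2%, the international pool 146/353 = 41.4% → Pool A
Overall: Pool A 299/1836 = 16.3%, the international pool 462/1901 = 24.3% → the international pool
(Neither sweeps every department group, but the international pool has the higher pooled rate.)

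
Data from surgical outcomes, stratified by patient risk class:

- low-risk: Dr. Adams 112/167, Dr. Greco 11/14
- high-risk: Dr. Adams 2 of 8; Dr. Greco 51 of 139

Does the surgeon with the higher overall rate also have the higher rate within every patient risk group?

Low-risk: Dr. Adams 112/167 = 67.1%, Dr. Greco 11/14 = 78.6% → Dr. Greco
High-risk: Dr. Adams 2/8 = 25.0%, Dr. Greco 51/139 = 36.7% → Dr. Greco
Overall: Dr. Adams 114/175 = 65.1%, Dr. Greco 62/153 = 40.5% → Dr. Adams
Dr. Greco wins each patient risk group but Dr. Adams wins overall — the comparison reverses. Dr. Greco's operations skew toward high-risk, which has a lower base rate.

No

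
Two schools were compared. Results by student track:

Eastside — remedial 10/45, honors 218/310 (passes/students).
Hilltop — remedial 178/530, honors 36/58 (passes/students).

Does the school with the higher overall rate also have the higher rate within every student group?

Remedial: Eastside 10/45 = 22.2%, Hilltop 178/530 = 33.6% → Hilltop
Honors: Eastside 218/310 = 70.3%, Hilltop 36/58 = 62.1% → Eastside
Overall: Eastside 228/355 = 64.2%, Hilltop 214/588 = 36.4% → Eastside
Neither sweeps: Eastside wins 1 of 2 groups, Hilltop wins 1. Eastside wins overall but not every group — no Simpson reversal.

No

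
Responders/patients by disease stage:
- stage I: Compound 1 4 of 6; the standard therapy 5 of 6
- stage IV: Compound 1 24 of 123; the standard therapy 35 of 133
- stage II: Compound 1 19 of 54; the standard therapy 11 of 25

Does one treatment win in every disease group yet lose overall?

Stage I: Compound 1 4/6 = 66.7%, the standard therapy 5/6 = 83.3% → the standard therapy
Stage IV: Compound 1 24/123 = 19.5%, the standard therapy 35/133 = 26.3% → the standard therapy
Stage II: Compound 1 19/54 = 35.2%, the standard therapy 11/25 = 44.0% → the standard therapy
Overall: Compound 1 47/183 = 25.7%, the standard therapy 51/164 = 31.1% → the standard therapy
The standard therapy wins overall and in every disease group — no reversal.

No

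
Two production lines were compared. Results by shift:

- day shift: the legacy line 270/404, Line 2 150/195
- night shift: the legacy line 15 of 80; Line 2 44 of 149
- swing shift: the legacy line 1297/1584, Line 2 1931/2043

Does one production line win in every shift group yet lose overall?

No

Day shift: the legacy line 270/404 = 66.8%, Line 2 150/195 = 76.9% → Line 2
Night shift: the legacy line 15/80 = 18.8%, Line 2 44/149 = 29.5% → Line 2
Swing shift: the legacy line 1297/1584 = 81.9%, Line 2 1931/2043 = 94.5% → Line 2
Overall: the legacy line 1582/2068 = 76.5%, Line 2 2125/2387 = 89.0% → Line 2
Line 2 wins overall and in every shift group — no reversal.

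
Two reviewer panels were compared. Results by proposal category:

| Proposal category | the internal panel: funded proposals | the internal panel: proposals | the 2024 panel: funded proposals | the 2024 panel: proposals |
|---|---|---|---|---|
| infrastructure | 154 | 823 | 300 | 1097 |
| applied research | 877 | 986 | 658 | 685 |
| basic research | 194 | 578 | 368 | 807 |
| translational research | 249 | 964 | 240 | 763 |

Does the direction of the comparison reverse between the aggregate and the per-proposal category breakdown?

No

Infrastructure: the internal panel 154/823 = 18.7%, the 2024 panel 300/1097 = 27.3% → the 2024 panel
Applied research: the internal panel 877/986 = 88.9%, the 2024 panel 658/685 = 96.1% → the 2024 panel
Basic research: the internal panel 194/578 = 33.6%, the 2024 panel 368/807 = 45.6% → the 2024 panel
Translational research: the internal panel 249/964 = 25.8%, the 2024 panel 240/763 = 31.5% → the 2024 panel
Overall: the internal panel 1474/3351 = 44.0%, the 2024 panel 1566/3352 = 46.7% → the 2024 panel
The 2024 panel wins overall and in every proposal group — no reversal.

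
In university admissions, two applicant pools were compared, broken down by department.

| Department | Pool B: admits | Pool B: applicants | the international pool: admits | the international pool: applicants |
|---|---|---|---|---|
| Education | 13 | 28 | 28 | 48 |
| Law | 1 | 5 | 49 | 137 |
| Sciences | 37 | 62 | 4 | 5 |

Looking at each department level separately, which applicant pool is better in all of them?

the international pool

Education: Pool B 13/28 = 46.4%, the international pool 28/48 = 58.3% → the international pool
Law: Pool B 1/5 = 20.0%, the international pool 49/137 = 35.8% → the international pool
Sciences: Pool B 37/62 = 59.7%, the international pool 4/5 = 80.0% → the international pool
The international pool has the higher rate in all 3 groups.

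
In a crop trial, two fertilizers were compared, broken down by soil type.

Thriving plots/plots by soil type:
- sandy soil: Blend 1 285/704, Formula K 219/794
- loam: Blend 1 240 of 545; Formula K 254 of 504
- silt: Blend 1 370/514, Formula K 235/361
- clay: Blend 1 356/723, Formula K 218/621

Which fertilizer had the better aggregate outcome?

Sandy soil: Blend 1 285/704 = 40.5%, Formula K 219/794 = 27.6% → Blend 1
Loam: Blend 1 240/545 = 44.0%, Formula K 254/504 = 50.4% → Formula K
Silt: Blend 1 370/514 = 72.0%, Formula K 235/361 = 65.1% → Blend 1
Clay: Blend 1 356/723 = 49.2%, Formula K 218/621 = 35.1% → Blend 1
Overall: Blend 1 1251/2486 = 50.3%, Formula K 926/2280 = 40.6% → Blend 1
(Neither sweeps every soil group, but Blend 1 has the higher pooled rate.)

Blend 1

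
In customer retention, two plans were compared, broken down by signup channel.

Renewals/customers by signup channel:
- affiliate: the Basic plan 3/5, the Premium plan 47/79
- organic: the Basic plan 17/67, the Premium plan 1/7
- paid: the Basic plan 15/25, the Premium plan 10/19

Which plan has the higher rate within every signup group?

Affiliate: the Basic plan 3/5 = 60.0%, the Premium plan 47/79 = 59.5% → the Basic plan
Organic: the Basic plan 17/67 = 25.4%, the Premium plan 1/7 = 14.3% → the Basic plan
Paid: the Basic plan 15/25 = 60.0%, the Premium plan 10/19 = 52.6% → the Basic plan
The Basic plan has the higher rate in all 3 groups.

the Basic plan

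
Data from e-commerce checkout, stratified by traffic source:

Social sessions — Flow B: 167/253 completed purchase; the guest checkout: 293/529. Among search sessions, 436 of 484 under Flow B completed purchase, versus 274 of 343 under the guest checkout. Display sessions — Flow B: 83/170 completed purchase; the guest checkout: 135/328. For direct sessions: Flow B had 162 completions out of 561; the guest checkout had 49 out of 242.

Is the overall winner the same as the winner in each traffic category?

Social: Flow B 167/253 = 66.0%, the guest checkout 293/529 = 55.4% → Flow B
Search: Flow B 436/484 = 90.1%, the guest checkout 274/343 = 79.9% → Flow B
Display: Flow B 83/170 = 48.8%, the guest checkout 135/328 = 41.2% → Flow B
Direct: Flow B 162/561 = 28.9%, the guest checkout 49/242 = 20.2% → Flow B
Overall: Flow B 848/1468 = 57.8%, the guest checkout 751/1442 = 52.1% → Flow B
Flow B wins overall and in every traffic group — no reversal.

Yes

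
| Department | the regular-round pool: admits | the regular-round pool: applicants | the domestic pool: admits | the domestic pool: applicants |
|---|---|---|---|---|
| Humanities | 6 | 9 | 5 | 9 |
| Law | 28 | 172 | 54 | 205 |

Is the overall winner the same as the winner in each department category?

No

Humanities: the regular-round pool 6/9 = 66.7%, the domestic pool 5/9 = 55.6% → the regular-round pool
Law: the regular-round pool 28/172 = 16.3%, the domestic pool 54/205 = 26.3% → the domestic pool
Overall: the regular-round pool 34/181 = 18.8%, the domestic pool 59/214 = 27.6% → the domestic pool
Neither sweeps: the regular-round pool wins 1 of 2 groups, the domestic pool wins 1. The domestic pool wins overall but not every group — no Simpson reversal.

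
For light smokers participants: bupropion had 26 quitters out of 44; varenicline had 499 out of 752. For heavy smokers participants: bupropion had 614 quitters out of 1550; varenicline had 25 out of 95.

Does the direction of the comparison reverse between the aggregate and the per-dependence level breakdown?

Light smokers: bupropion 26/44 = 59.1%, varenicline 499/752 = 66.4% → varenicline
Heavy smokers: bupropion 614/1550 = 39.6%, varenicline 25/95 = 26.3% → bupropion
Overall: bupropion 640/1594 = 40.2%, varenicline 524/847 = 61.9% → varenicline
Neither sweeps: bupropion wins 1 of 2 groups, varenicline wins 1. Varenicline wins overall but not every group — no Simpson reversal.

No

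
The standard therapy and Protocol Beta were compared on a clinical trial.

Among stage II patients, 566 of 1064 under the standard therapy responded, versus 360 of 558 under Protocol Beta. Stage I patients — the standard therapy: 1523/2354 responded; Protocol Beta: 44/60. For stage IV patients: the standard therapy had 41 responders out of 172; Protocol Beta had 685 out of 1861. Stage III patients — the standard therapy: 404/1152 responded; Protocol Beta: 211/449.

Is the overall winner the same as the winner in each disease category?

No

Stage II: the standard therapy 566/1064 = 53.2%, Protocol Beta 360/558 = 64.5% → Protocol Beta
Stage I: the standard therapy 1523/2354 = 64.7%, Protocol Beta 44/60 = 73.3% → Protocol Beta
Stage IV: the standard therapy 41/172 = 23.8%, Protocol Beta 685/1861 = 36.8% → Protocol Beta
Stage III: the standard therapy 404/1152 = 35.1%, Protocol Beta 211/449 = 47.0% → Protocol Beta
Overall: the standard therapy 2534/4742 = 53.4%, Protocol Beta 1300/2928 = 44.4% → the standard therapy
Protocol Beta wins each disease group but the standard therapy wins overall — the comparison reverses. Protocol Beta's patients skew toward stage IV, which has a lower base rate.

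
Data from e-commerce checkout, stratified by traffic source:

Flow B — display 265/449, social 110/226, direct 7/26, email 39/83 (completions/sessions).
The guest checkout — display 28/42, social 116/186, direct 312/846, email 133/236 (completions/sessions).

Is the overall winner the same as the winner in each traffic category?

No

Display: Flow B 265/449 = 59.0%, the guest checkout 28/42 = 66.7% → the guest checkout
Social: Flow B 110/226 = 48.7%, the guest checkout 116/186 = 62.4% → the guest checkout
Direct: Flow B 7/26 = 26.9%, the guest checkout 312/846 = 36.9% → the guest checkout
Email: Flow B 39/83 = 47.0%, the guest checkout 133/236 = 56.4% → the guest checkout
Overall: Flow B 421/784 = 53.7%, the guest checkout 589/1310 = 45.0% → Flow B
The guest checkout wins each traffic group but Flow B wins overall — the comparison reverses. The guest checkout's sessions skew toward direct, which has a lower base rate.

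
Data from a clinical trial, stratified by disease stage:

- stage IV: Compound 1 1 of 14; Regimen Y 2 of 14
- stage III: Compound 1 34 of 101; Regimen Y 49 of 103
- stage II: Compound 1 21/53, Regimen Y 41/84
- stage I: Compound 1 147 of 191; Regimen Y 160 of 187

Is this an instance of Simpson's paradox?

No

Stage IV: Compound 1 1/14 = 7.1%, Regimen Y 2/14 = 14.3% → Regimen Y
Stage III: Compound 1 34/101 = 33.7%, Regimen Y 49/103 = 47.6% → Regimen Y
Stage II: Compound 1 21/53 = 39.6%, Regimen Y 41/84 = 48.8% → Regimen Y
Stage I: Compound 1 147/191 = 77.0%, Regimen Y 160/187 = 85.6% → Regimen Y
Overall: Compound 1 203/359 = 56.5%, Regimen Y 252/388 = 64.9% → Regimen Y
Regimen Y wins overall and in every disease group — no reversal.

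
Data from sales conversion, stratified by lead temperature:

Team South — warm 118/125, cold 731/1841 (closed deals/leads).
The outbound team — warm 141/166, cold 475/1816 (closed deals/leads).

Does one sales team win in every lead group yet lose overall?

Warm: Team South 118/125 = 94.4%, the outbound team 141/166 = 84.9% → Team South
Cold: Team South 731/1841 = 39.7%, the outbound team 475/1816 = 26.2% → Team South
Overall: Team South 849/1966 = 43.2%, the outbound team 616/1982 = 31.1% → Team South
Team South wins overall and in every lead group — no reversal.

No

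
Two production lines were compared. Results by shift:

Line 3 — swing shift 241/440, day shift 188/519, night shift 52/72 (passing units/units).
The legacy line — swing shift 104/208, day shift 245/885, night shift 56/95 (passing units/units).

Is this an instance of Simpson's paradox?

No

Swing shift: Line 3 241/440 = 54.8%, the legacy line 104/208 = 50.0% → Line 3
Day shift: Line 3 188/519 = 36.2%, the legacy line 245/885 = 27.7% → Line 3
Night shift: Line 3 52/72 = 72.2%, the legacy line 56/95 = 58.9% → Line 3
Overall: Line 3 481/1031 = 46.7%, the legacy line 405/1188 = 34.1% → Line 3
Line 3 wins overall and in every shift group — no reversal.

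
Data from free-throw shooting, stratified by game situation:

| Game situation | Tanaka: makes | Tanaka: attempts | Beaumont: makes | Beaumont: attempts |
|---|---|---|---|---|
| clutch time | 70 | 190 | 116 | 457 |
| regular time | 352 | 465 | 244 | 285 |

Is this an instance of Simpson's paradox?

Clutch time: Tanaka 70/190 = 36.8%, Beaumont 116/457 = 25.4% → Tanaka
Regular time: Tanaka 352/465 = 75.7%, Beaumont 244/285 = 85.6% → Beaumont
Overall: Tanaka 422/655 = 64.4%, Beaumont 360/742 = 48.5% → Tanaka
Neither sweeps: Tanaka wins 1 of 2 groups, Beaumont wins 1. Tanaka wins overall but not every group — no Simpson reversal.

No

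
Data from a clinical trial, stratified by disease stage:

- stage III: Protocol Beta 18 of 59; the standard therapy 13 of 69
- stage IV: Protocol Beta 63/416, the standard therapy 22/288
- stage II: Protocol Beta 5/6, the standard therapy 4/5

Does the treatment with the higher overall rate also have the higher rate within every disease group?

Yes

Stage III: Protocol Beta 18/59 = 30.5%, the standard therapy 13/69 = 18.8% → Protocol Beta
Stage IV: Protocol Beta 63/416 = 15.1%, the standard therapy 22/288 = 7.6% → Protocol Beta
Stage II: Protocol Beta 5/6 = 83.3%, the standard therapy 4/5 = 80.0% → Protocol Beta
Overall: Protocol Beta 86/481 = 17.9%, the standard therapy 39/362 = 10.8% → Protocol Beta
Protocol Beta wins overall and in every disease group — no reversal.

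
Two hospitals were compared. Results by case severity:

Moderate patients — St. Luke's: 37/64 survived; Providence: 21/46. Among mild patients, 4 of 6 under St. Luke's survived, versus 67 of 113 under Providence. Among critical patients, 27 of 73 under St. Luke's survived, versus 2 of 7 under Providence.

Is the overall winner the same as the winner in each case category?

Moderate: St. Luke's 37/64 = 57.8%, Providence 21/46 = 45.7% → St. Luke's
Mild: St. Luke's 4/6 = 66.7%, Providence 67/113 = 59.3% → St. Luke's
Critical: St. Luke's 27/73 = 37.0%, Providence 2/7 = 28.6% → St. Luke's
Overall: St. Luke's 68/143 = 47.6%, Providence 90/166 = 54.2% → Providence
St. Luke's wins each case group but Providence wins overall — the comparison reverses. St. Luke's's patients skew toward critical, which has a lower base rate.

No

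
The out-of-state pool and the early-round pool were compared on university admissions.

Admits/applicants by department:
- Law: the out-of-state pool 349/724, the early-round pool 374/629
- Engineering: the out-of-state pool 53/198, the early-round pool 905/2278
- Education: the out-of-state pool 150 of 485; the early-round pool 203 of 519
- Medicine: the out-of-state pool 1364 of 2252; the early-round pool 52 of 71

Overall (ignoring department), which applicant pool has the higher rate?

the out-of-state pool

Law: the out-of-state pool 349/724 = 48.2%, the early-round pool 374/629 = 59.5% → the early-round pool
Engineering: the out-of-state pool 53/198 = 26.8%, the early-round pool 905/2278 = 39.7% → the early-round pool
Education: the out-of-state pool 150/485 = 30.9%, the early-round pool 203/519 = 39.1% → the early-round pool
Medicine: the out-of-state pool 1364/2252 = 60.6%, the early-round pool 52/71 = 73.2% → the early-round pool
Overall: the out-of-state pool 1916/3659 = 52.4%, the early-round pool 1534/3497 = 43.9% → the out-of-state pool
(The early-round pool wins every department group but the out-of-state pool wins overall — the early-round pool's applicants skew toward the low-rate Engineering group.)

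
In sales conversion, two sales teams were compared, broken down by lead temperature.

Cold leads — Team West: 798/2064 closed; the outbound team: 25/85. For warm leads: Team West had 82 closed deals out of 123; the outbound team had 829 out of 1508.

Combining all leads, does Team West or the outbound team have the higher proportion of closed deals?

Cold: Team West 798/2064 = 38.7%, the outbound team 25/85 = 29.4% → Team West
Warm: Team West 82/123 = 66.7%, the outbound team 829/1508 = 55.0% → Team West
Overall: Team West 880/2187 = 40.2%, the outbound team 854/1593 = 53.6% → the outbound team
(Team West wins every lead group but the outbound team wins overall — Team West's leads skew toward the low-rate cold group.)

the outbound team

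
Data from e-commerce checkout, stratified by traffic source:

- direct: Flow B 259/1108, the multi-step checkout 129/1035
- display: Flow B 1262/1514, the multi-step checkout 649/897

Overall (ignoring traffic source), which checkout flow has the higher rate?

Direct: Flow B 259/1108 = 23.4%, the multi-step checkout 129/1035 = 12.5% → Flow B
Display: Flow B 1262/1514 = 83.4%, the multi-step checkout 649/897 = 72.4% → Flow B
Overall: Flow B 1521/2622 = 58.0%, the multi-step checkout 778/1932 = 40.3% → Flow B

Flow B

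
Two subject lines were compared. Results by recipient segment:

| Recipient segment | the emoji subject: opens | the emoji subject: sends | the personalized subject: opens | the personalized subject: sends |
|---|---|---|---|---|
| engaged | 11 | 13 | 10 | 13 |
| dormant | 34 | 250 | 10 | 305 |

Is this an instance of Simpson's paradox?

No

Engaged: the emoji subject 11/13 = 84.6%, the personalized subject 10/13 = 76.9% → the emoji subject
Dormant: the emoji subject 34/250 = 13.6%, the personalized subject 10/305 = 3.3% → the emoji subject
Overall: the emoji subject 45/263 = 17.1%, the personalized subject 20/318 = 6.3% → the emoji subject
The emoji subject wins overall and in every recipient group — no reversal.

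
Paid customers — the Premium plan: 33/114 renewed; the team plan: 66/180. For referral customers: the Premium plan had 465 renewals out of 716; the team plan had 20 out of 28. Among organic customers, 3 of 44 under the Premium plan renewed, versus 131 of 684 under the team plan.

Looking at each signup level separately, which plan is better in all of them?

Paid: the Premium plan 33/114 = 28.9%, the team plan 66/180 = 36.7% → the team plan
Referral: the Premium plan 465/716 = 64.9%, the team plan 20/28 = 71.4% → the team plan
Organic: the Premium plan 3/44 = 6.8%, the team plan 131/684 = 19.2% → the team plan
The team plan has the higher rate in all 3 groups.

the team plan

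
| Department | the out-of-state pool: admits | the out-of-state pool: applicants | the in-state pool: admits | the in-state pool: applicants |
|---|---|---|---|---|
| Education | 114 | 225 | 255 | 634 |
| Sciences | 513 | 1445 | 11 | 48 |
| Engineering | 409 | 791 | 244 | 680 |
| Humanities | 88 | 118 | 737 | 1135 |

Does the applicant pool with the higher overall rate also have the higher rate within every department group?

No

Education: the out-of-state pool 114/225 = 50.7%, the in-state pool 255/634 = 40.2% → the out-of-state pool
Sciences: the out-of-state pool 513/1445 = 35.5%, the in-state pool 11/48 = 22.9% → the out-of-state pool
Engineering: the out-of-state pool 409/791 = 51.7%, the in-state pool 244/680 = 35.9% → the out-of-state pool
Humanities: the out-of-state pool 88/118 = 74.6%, the in-state pool 737/1135 = 64.9% → the out-of-state pool
Overall: the out-of-state pool 1124/2579 = 43.6%, the in-state pool 1247/2497 = 49.9% → the in-state pool
The out-of-state pool wins each department group but the in-state pool wins overall — the comparison reverses. The out-of-state pool's applicants skew toward Sciences, which has a lower base rate.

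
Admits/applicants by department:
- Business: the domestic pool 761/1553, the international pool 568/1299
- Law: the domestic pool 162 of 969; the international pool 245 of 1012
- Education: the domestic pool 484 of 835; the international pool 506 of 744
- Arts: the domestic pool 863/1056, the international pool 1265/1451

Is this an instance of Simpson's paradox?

Business: the domestic pool 761/1553 = 49.0%, the international pool 568/1299 = 43.7% → the domestic pool
Law: the domestic pool 162/969 = 16.7%, the international pool 245/1012 = 24.2% → the international pool
Education: the domestic pool 484/835 = 58.0%, the international pool 506/744 = 68.0% → the international pool
Arts: the domestic pool 863/1056 = 81.7%, the international pool 1265/1451 = 87.2% → the international pool
Overall: the domestic pool 2270/4413 = 51.4%, the international pool 2584/4506 = 57.3% → the international pool
Neither sweeps: the domestic pool wins 1 of 4 groups, the international pool wins 3. The international pool wins overall but not every group — no Simpson reversal.

No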